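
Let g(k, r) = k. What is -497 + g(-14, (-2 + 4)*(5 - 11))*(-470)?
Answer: 6083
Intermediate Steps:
-497 + g(-14, (-2 + 4)*(5 - 11))*(-470) = -497 - 14*(-470) = -497 + 6580 = 6083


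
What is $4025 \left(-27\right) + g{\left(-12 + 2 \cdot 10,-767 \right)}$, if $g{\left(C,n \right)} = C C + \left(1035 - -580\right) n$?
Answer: $-1347316$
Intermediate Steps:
$g{\left(C,n \right)} = C^{2} + 1615 n$ ($g{\left(C,n \right)} = C^{2} + \left(1035 + 580\right) n = C^{2} + 1615 n$)
$4025 \left(-27\right) + g{\left(-12 + 2 \cdot 10,-767 \right)} = 4025 \left(-27\right) + \left(\left(-12 + 2 \cdot 10\right)^{2} + 1615 \left(-767\right)\right) = -108675 - \left(1238705 - \left(-12 + 20\right)^{2}\right) = -108675 - \left(1238705 - 8^{2}\right) = -108675 + \left(64 - 1238705\right) = -108675 - 1238641 = -1347316$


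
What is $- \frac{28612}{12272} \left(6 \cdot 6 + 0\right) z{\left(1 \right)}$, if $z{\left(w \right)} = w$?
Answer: $- \frac{64377}{767} \approx -83.933$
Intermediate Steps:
$- \frac{28612}{12272} \left(6 \cdot 6 + 0\right) z{\left(1 \right)} = - \frac{28612}{12272} \left(6 \cdot 6 + 0\right) 1 = \left(-28612\right) \frac{1}{12272} \left(36 + 0\right) 1 = - \frac{7153 \cdot 36 \cdot 1}{3068} = \left(- \frac{7153}{3068}\right) 36 = - \frac{64377}{767}$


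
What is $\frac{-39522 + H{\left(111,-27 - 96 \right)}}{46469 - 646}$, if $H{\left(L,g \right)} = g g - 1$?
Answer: $- \frac{24394}{45823} \approx -0.53235$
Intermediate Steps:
$H{\left(L,g \right)} = -1 + g^{2}$ ($H{\left(L,g \right)} = g^{2} - 1 = -1 + g^{2}$)
$\frac{-39522 + H{\left(111,-27 - 96 \right)}}{46469 - 646} = \frac{-39522 - \left(1 - \left(-27 - 96\right)^{2}\right)}{46469 - 646} = \frac{-39522 - \left(1 - \left(-123\right)^{2}\right)}{45823} = \left(-39522 + \left(-1 + 15129\right)\right) \frac{1}{45823} = \left(-39522 + 15128\right) \frac{1}{45823} = \left(-24394\right) \frac{1}{45823} = - \frac{24394}{45823}$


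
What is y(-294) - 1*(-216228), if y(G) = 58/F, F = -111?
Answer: 24001250/111 ≈ 2.1623e+5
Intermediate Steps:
y(G) = -58/111 (y(G) = 58/(-111) = 58*(-1/111) = -58/111)
y(-294) - 1*(-216228) = -58/111 - 1*(-216228) = -58/111 + 216228 = 24001250/111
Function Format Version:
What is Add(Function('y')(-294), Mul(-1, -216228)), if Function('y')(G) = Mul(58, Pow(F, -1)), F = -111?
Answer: Rational(24001250, 111) ≈ 2.1623e+5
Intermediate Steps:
Function('y')(G) = Rational(-58, 111) (Function('y')(G) = Mul(58, Pow(-111, -1)) = Mul(58, Rational(-1, 111)) = Rational(-58, 111))
Add(Function('y')(-294), Mul(-1, -216228)) = Add(Rational(-58, 111), Mul(-1, -216228)) = Add(Rational(-58, 111), 216228) = Rational(24001250, 111)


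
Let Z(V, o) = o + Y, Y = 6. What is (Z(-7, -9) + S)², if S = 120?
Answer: 13689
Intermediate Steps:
Z(V, o) = 6 + o (Z(V, o) = o + 6 = 6 + o)
(Z(-7, -9) + S)² = ((6 - 9) + 120)² = (-3 + 120)² = 117² = 13689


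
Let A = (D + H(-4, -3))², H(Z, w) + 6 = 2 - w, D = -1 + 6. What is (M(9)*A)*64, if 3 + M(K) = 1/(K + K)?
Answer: -27136/9 ≈ -3015.1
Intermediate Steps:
D = 5
M(K) = -3 + 1/(2*K) (M(K) = -3 + 1/(K + K) = -3 + 1/(2*K))
H(Z, w) = -4 - w (H(Z, w) = -6 + (2 - w) = -4 - w)
A = 16 (A = (5 + (-4 - 1*(-3)))² = (5 + (-4 + 3))² = (5 - 1)² = 4² = 16)
(M(9)*A)*64 = ((-3 + (½)/9)*16)*64 = ((-3 + (½)*(⅑))*16)*64 = ((-3 + 1/18)*16)*64 = -53/18*16*64 = -424/9*64 = -27136/9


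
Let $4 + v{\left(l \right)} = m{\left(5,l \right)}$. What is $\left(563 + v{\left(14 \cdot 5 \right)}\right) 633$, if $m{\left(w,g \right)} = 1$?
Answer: $354480$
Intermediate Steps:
$v{\left(l \right)} = -3$ ($v{\left(l \right)} = -4 + 1 = -3$)
$\left(563 + v{\left(14 \cdot 5 \right)}\right) 633 = \left(563 - 3\right) 633 = 560 \cdot 633 = 354480$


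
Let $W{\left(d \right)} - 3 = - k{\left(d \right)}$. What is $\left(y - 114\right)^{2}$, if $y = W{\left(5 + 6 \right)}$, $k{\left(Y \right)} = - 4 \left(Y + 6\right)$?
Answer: $1849$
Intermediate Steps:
$k{\left(Y \right)} = -24 - 4 Y$ ($k{\left(Y \right)} = - 4 \left(6 + Y\right) = -24 - 4 Y$)
$W{\left(d \right)} = 27 + 4 d$ ($W{\left(d \right)} = 3 - \left(-24 - 4 d\right) = 3 + \left(24 + 4 d\right) = 27 + 4 d$)
$y = 71$ ($y = 27 + 4 \left(5 + 6\right) = 27 + 4 \cdot 11 = 27 + 44 = 71$)
$\left(y - 114\right)^{2} = \left(71 - 114\right)^{2} = \left(-43\right)^{2} = 1849$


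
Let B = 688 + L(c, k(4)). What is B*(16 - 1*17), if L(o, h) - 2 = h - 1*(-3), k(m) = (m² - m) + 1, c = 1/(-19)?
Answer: -706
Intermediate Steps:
c = -1/19 ≈ -0.052632
k(m) = 1 + m² - m
L(o, h) = 5 + h (L(o, h) = 2 + (h - 1*(-3)) = 2 + (h + 3) = 2 + (3 + h) = 5 + h)
B = 706 (B = 688 + (5 + (1 + 4² - 1*4)) = 688 + (5 + (1 + 16 - 4)) = 688 + (5 + 13) = 688 + 18 = 706)
B*(16 - 1*17) = 706*(16 - 1*17) = 706*(16 - 17) = 706*(-1) = -706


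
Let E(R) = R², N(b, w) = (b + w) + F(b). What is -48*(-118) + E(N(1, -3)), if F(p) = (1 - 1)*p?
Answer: 5668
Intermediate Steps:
F(p) = 0 (F(p) = 0*p = 0)
N(b, w) = b + w (N(b, w) = (b + w) + 0 = b + w)
-48*(-118) + E(N(1, -3)) = -48*(-118) + (1 - 3)² = 5664 + (-2)² = 5664 + 4 = 5668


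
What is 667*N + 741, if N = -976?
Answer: -650251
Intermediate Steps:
667*N + 741 = 667*(-976) + 741 = -650992 + 741 = -650251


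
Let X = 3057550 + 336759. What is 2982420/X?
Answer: 2982420/3394309 ≈ 0.87865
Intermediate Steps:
X = 3394309
2982420/X = 2982420/3394309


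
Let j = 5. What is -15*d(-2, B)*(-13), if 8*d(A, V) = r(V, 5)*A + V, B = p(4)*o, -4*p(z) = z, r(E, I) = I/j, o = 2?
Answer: -195/2 ≈ -97.500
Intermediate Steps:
r(E, I) = I/5
p(z) = -z/4
B = -2 (B = -¼*4*2 = -1*2 = -2)
d(A, V) = A/8 + V/8 (d(A, V) = (((⅕)*5)*A + V)/8 = (1*A + V)/8 = (A + V)/8 = A/8 + V/8)
-15*d(-2, B)*(-13) = -15*((⅛)*(-2) + (⅛)*(-2))*(-13) = -15*(-¼ - ¼)*(-13) = -15*(-½)*(-13) = (15/2)*(-13) = -195/2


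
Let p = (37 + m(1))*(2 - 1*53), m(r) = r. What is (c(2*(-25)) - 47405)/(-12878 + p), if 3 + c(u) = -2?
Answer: 23705/7408 ≈ 3.1999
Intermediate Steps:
c(u) = -5 (c(u) = -3 - 2 = -5)
p = -1938 (p = (37 + 1)*(2 - 1*53) = 38*(2 - 53) = 38*(-51) = -1938)
(c(2*(-25)) - 47405)/(-12878 + p) = (-5 - 47405)/(-12878 - 1938) = -47410/(-14816) = -47410*(-1/14816) = 23705/7408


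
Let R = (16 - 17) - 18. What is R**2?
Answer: 361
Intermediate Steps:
R = -19 (R = -1 - 18 = -19)
R**2 = (-19)**2 = 361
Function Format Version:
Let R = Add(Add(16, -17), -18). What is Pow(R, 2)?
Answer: 361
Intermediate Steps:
R = -19 (R = Add(-1, -18) = -19)
Pow(R, 2) = Pow(-19, 2) = 361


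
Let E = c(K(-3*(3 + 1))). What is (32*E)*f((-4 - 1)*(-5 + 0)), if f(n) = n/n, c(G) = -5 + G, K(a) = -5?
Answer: -320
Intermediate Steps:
E = -10 (E = -5 - 5 = -10)
f(n) = 1
(32*E)*f((-4 - 1)*(-5 + 0)) = (32*(-10))*1 = -320*1 = -320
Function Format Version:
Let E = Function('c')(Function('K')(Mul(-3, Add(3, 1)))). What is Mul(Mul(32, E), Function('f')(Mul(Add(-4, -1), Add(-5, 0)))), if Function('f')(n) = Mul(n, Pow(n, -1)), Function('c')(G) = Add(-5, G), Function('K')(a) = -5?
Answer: -320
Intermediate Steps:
E = -10 (E = Add(-5, -5) = -10)
Function('f')(n) = 1
Mul(Mul(32, E), Function('f')(Mul(Add(-4, -1), Add(-5, 0)))) = Mul(Mul(32, -10), 1) = Mul(-320, 1) = -320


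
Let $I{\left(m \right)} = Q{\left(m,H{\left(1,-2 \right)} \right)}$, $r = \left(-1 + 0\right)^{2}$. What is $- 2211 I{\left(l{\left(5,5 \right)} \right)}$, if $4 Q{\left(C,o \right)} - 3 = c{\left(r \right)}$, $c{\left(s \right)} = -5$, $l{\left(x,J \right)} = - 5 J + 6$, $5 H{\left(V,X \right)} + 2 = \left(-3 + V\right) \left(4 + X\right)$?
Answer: $\frac{2211}{2} \approx 1105.5$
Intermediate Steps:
$r = 1$ ($r = \left(-1\right)^{2} = 1$)
$H{\left(V,X \right)} = - \frac{2}{5} + \frac{\left(-3 + V\right) \left(4 + X\right)}{5}$
$l{\left(x,J \right)} = 6 - 5 J$
$Q{\left(C,o \right)} = - \frac{1}{2}$ ($Q{\left(C,o \right)} = \frac{3}{4} + \frac{1}{4} \left(-5\right) = \frac{3}{4} - \frac{5}{4} = - \frac{1}{2}$)
$I{\left(m \right)} = - \frac{1}{2}$
$- 2211 I{\left(l{\left(5,5 \right)} \right)} = \left(-2211\right) \left(- \frac{1}{2}\right) = \frac{2211}{2}$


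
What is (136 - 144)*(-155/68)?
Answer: 310/17 ≈ 18.235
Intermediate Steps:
(136 - 144)*(-155/68) = -(-1240)/68 = -8*(-155/68) = 310/17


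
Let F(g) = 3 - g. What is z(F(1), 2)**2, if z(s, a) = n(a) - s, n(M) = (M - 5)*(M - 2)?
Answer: 4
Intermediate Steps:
n(M) = (-5 + M)*(-2 + M)
z(s, a) = 10 + a**2 - s - 7*a (z(s, a) = (10 + a**2 - 7*a) - s = 10 + a**2 - s - 7*a)
z(F(1), 2)**2 = (10 + 2**2 - (3 - 1*1) - 7*2)**2 = (10 + 4 - (3 - 1) - 14)**2 = (10 + 4 - 1*2 - 14)**2 = (10 + 4 - 2 - 14)**2 = (-2)**2 = 4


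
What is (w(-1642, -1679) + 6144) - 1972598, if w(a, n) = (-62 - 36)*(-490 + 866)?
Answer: -2003302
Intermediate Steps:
w(a, n) = -36848 (w(a, n) = -98*376 = -36848)
(w(-1642, -1679) + 6144) - 1972598 = (-36848 + 6144) - 1972598 = -30704 - 1972598 = -2003302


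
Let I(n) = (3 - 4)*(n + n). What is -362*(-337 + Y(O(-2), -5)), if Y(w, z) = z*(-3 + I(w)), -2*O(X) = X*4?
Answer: 102084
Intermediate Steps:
O(X) = -2*X (O(X) = -X*4/2 = -2*X)
I(n) = -2*n
Y(w, z) = z*(-3 - 2*w)
-362*(-337 + Y(O(-2), -5)) = -362*(-337 - 1*(-5)*(3 + 2*(-2*(-2)))) = -362*(-337 - 1*(-5)*(3 + 2*4)) = -362*(-337 - 1*(-5)*(3 + 8)) = -362*(-337 - 1*(-5)*11) = -362*(-337 + 55) = -362*(-282) = 102084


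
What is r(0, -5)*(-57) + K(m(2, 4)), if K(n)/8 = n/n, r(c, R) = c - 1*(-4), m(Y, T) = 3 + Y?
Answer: -220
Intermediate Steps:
r(c, R) = 4 + c (r(c, R) = c + 4 = 4 + c)
K(n) = 8 (K(n) = 8*(n/n) = 8*1 = 8)
r(0, -5)*(-57) + K(m(2, 4)) = (4 + 0)*(-57) + 8 = 4*(-57) + 8 = -228 + 8 = -220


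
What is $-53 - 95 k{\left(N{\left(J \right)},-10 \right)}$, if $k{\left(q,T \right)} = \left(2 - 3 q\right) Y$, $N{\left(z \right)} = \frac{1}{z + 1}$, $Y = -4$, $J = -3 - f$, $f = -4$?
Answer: $137$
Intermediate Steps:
$J = 1$ ($J = -3 - -4 = -3 + 4 = 1$)
$N{\left(z \right)} = \frac{1}{1 + z}$
$k{\left(q,T \right)} = -8 + 12 q$ ($k{\left(q,T \right)} = \left(2 - 3 q\right) \left(-4\right) = -8 + 12 q$)
$-53 - 95 k{\left(N{\left(J \right)},-10 \right)} = -53 - 95 \left(-8 + \frac{12}{1 + 1}\right) = -53 - 95 \left(-8 + \frac{12}{2}\right) = -53 - 95 \left(-8 + 12 \cdot \frac{1}{2}\right) = -53 - 95 \left(-8 + 6\right) = -53 - -190 = -53 + 190 = 137$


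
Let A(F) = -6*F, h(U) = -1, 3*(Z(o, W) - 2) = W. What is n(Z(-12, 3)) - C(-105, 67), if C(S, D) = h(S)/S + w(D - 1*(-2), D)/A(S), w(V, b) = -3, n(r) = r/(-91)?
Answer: -103/2730 ≈ -0.037729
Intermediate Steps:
Z(o, W) = 2 + W/3
n(r) = -r/91 (n(r) = r*(-1/91) = -r/91)
C(S, D) = -1/(2*S) (C(S, D) = -1/S - 3*(-1/(6*S)) = -1/S - (-1)/(2*S) = -1/S + 1/(2*S) = -1/(2*S))
n(Z(-12, 3)) - C(-105, 67) = -(2 + (⅓)*3)/91 - (-1)/(2*(-105)) = -(2 + 1)/91 - (-1)*(-1)/(2*105) = -1/91*3 - 1*1/210 = -3/91 - 1/210 = -103/2730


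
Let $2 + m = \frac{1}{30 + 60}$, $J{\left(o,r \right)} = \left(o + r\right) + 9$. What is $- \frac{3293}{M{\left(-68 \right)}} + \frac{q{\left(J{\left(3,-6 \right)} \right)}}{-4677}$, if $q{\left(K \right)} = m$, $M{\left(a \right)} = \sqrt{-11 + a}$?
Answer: $\frac{179}{420930} + \frac{3293 i \sqrt{79}}{79} \approx 0.00042525 + 370.49 i$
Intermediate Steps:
$J{\left(o,r \right)} = 9 + o + r$
$m = - \frac{179}{90}$ ($m = -2 + \frac{1}{30 + 60} = -2 + \frac{1}{90} = - \frac{179}{90} \approx -1.9889$)
$q{\left(K \right)} = - \frac{179}{90}$
$- \frac{3293}{M{\left(-68 \right)}} + \frac{q{\left(J{\left(3,-6 \right)} \right)}}{-4677} = - \frac{3293}{\sqrt{-11 - 68}} - \frac{179}{90 \left(-4677\right)} = - \frac{3293}{\sqrt{-79}} - - \frac{179}{420930} = - \frac{3293}{i \sqrt{79}} + \frac{179}{420930} = - 3293 \left(- \frac{i \sqrt{79}}{79}\right) + \frac{179}{420930} = \frac{3293 i \sqrt{79}}{79} + \frac{179}{420930} = \frac{179}{420930} + \frac{3293 i \sqrt{79}}{79}$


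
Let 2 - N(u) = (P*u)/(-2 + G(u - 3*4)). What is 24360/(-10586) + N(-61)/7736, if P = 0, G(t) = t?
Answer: -47106947/20473324 ≈ -2.3009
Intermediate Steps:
N(u) = 2 (N(u) = 2 - 0*u/(-2 + (u - 3*4)) = 2 - 0/(-2 + (u - 12)) = 2 - 0/(-2 + (-12 + u)) = 2 - 0/(-14 + u) = 2 - 1*0 = 2 + 0 = 2)
24360/(-10586) + N(-61)/7736 = 24360/(-10586) + 2/7736 = 24360*(-1/10586) + 2*(1/7736) = -12180/5293 + 1/3868 = -47106947/20473324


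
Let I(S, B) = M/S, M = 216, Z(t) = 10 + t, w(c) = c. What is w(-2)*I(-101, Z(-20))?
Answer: 432/101 ≈ 4.2772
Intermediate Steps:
I(S, B) = 216/S
w(-2)*I(-101, Z(-20)) = -432/(-101) = -432*(-1)/101 = -2*(-216/101) = 432/101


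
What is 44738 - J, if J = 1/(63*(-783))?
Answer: 2206880803/49329 ≈ 44738.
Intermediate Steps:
J = -1/49329 (J = 1/(-49329) = -1/49329 ≈ -2.0272e-5)
44738 - J = 44738 - 1*(-1/49329) = 44738 + 1/49329 = 2206880803/49329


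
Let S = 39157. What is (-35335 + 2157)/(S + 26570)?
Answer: -33178/65727 ≈ -0.50478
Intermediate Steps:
(-35335 + 2157)/(S + 26570) = (-35335 + 2157)/(39157 + 26570) = -33178/65727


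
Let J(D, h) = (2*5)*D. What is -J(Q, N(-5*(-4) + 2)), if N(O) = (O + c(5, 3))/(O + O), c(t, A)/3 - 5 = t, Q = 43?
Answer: -430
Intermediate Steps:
c(t, A) = 15 + 3*t
N(O) = (30 + O)/(2*O) (N(O) = (O + (15 + 3*5))/(O + O) = (O + (15 + 15))/((2*O)) = (O + 30)*(1/(2*O)) = (30 + O)*(1/(2*O)) = (30 + O)/(2*O))
J(D, h) = 10*D
-J(Q, N(-5*(-4) + 2)) = -10*43 = -1*430 = -430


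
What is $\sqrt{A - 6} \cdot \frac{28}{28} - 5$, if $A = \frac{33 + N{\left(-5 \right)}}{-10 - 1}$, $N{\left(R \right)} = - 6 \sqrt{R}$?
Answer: $-5 + \frac{\sqrt{-1089 + 66 i \sqrt{5}}}{11} \approx -4.7972 + 3.0068 i$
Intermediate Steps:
$A = -3 + \frac{6 i \sqrt{5}}{11}$ ($A = \frac{33 - 6 \sqrt{-5}}{-10 - 1} = \frac{33 - 6 i \sqrt{5}}{-11} = \left(33 - 6 i \sqrt{5}\right) \left(- \frac{1}{11}\right) = -3 + \frac{6 i \sqrt{5}}{11} \approx -3.0 + 1.2197 i$)
$\sqrt{A - 6} \cdot \frac{28}{28} - 5 = \sqrt{\left(-3 + \frac{6 i \sqrt{5}}{11}\right) - 6} \cdot \frac{28}{28} - 5 = \sqrt{-9 + \frac{6 i \sqrt{5}}{11}} \cdot 28 \cdot \frac{1}{28} - 5 = \sqrt{-9 + \frac{6 i \sqrt{5}}{11}} \cdot 1 - 5 = \sqrt{-9 + \frac{6 i \sqrt{5}}{11}} - 5 = -5 + \sqrt{-9 + \frac{6 i \sqrt{5}}{11}}$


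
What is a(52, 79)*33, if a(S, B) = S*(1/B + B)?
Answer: 10711272/79 ≈ 1.3559e+5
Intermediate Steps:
a(S, B) = S*(B + 1/B)
a(52, 79)*33 = (79*52 + 52/79)*33 = (4108 + 52*(1/79))*33 = (4108 + 52/79)*33 = (324584/79)*33 = 10711272/79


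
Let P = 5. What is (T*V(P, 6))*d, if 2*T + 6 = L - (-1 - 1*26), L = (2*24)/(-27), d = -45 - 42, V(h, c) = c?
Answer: -5017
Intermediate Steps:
d = -87
L = -16/9 (L = 48*(-1/27) = -16/9 ≈ -1.7778)
T = 173/18 (T = -3 + (-16/9 - (-1 - 1*26))/2 = -3 + (-16/9 - (-1 - 26))/2 = -3 + (-16/9 - 1*(-27))/2 = -3 + (-16/9 + 27)/2 = -3 + (1/2)*(227/9) = -3 + 227/18 = 173/18 ≈ 9.6111)
(T*V(P, 6))*d = ((173/18)*6)*(-87) = (173/3)*(-87) = -5017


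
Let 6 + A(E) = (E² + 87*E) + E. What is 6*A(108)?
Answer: 126972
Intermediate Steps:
A(E) = -6 + E² + 88*E (A(E) = -6 + ((E² + 87*E) + E) = -6 + (E² + 88*E) = -6 + E² + 88*E)
6*A(108) = 6*(-6 + 108² + 88*108) = 6*(-6 + 11664 + 9504) = 6*21162 = 126972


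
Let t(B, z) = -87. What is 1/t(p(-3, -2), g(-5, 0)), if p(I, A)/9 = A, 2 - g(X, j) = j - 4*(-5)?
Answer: -1/87 ≈ -0.011494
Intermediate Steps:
g(X, j) = -18 - j (g(X, j) = 2 - (j - 4*(-5)) = 2 - (j + 20) = 2 - (20 + j) = 2 + (-20 - j) = -18 - j)
p(I, A) = 9*A
1/t(p(-3, -2), g(-5, 0)) = 1/(-87) = -1/87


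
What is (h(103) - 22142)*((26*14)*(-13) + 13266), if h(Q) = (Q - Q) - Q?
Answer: -189838830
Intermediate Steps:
h(Q) = -Q (h(Q) = 0 - Q = -Q)
(h(103) - 22142)*((26*14)*(-13) + 13266) = (-1*103 - 22142)*((26*14)*(-13) + 13266) = (-103 - 22142)*(364*(-13) + 13266) = -22245*(-4732 + 13266) = -22245*8534 = -189838830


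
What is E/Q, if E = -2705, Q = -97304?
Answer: 2705/97304 ≈ 0.027799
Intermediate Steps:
E/Q = -2705/(-97304) = -2705*(-1/97304) = 2705/97304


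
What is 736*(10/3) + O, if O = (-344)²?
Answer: 362368/3 ≈ 1.2079e+5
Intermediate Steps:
O = 118336
736*(10/3) + O = 736*(10/3) + 118336 = 7360/3 + 118336 = 362368/3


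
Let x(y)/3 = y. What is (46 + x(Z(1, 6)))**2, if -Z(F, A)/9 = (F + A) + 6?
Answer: 93025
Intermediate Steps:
Z(F, A) = -54 - 9*A - 9*F (Z(F, A) = -9*((F + A) + 6) = -9*((A + F) + 6) = -9*(6 + A + F) = -54 - 9*A - 9*F)
x(y) = 3*y
(46 + x(Z(1, 6)))**2 = (46 + 3*(-54 - 9*6 - 9*1))**2 = (46 + 3*(-54 - 54 - 9))**2 = (46 + 3*(-117))**2 = (46 - 351)**2 = (-305)**2 = 93025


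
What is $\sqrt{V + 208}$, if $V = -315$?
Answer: $i \sqrt{107} \approx 10.344 i$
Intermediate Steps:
$\sqrt{V + 208} = \sqrt{-315 + 208} = \sqrt{-107} = i \sqrt{107}$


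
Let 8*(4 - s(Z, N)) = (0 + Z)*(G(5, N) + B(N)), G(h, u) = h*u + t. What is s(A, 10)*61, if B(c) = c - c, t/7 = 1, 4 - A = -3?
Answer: -22387/8 ≈ -2798.4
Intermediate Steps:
A = 7 (A = 4 - 1*(-3) = 4 + 3 = 7)
t = 7 (t = 7*1 = 7)
B(c) = 0
G(h, u) = 7 + h*u (G(h, u) = h*u + 7 = 7 + h*u)
s(Z, N) = 4 - Z*(7 + 5*N)/8 (s(Z, N) = 4 - (0 + Z)*((7 + 5*N) + 0)/8 = 4 - Z*(7 + 5*N)/8)
s(A, 10)*61 = (4 - ⅛*7*(7 + 5*10))*61 = (4 - ⅛*7*(7 + 50))*61 = (4 - ⅛*7*57)*61 = (4 - 399/8)*61 = -367/8*61 = -22387/8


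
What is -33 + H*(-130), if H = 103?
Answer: -13423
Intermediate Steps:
-33 + H*(-130) = -33 + 103*(-130) = -33 - 13390 = -13423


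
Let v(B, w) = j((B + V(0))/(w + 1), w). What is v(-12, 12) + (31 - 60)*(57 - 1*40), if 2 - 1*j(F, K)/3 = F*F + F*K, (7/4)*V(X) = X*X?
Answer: -77119/169 ≈ -456.33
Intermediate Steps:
V(X) = 4*X**2/7 (V(X) = 4*(X*X)/7 = 4*X**2/7)
j(F, K) = 6 - 3*F**2 - 3*F*K (j(F, K) = 6 - 3*(F*F + F*K) = 6 - 3*(F**2 + F*K) = 6 + (-3*F**2 - 3*F*K) = 6 - 3*F**2 - 3*F*K)
v(B, w) = 6 - 3*B**2/(1 + w)**2 - 3*B*w/(1 + w) (v(B, w) = 6 - 3*(B + (4/7)*0**2)**2/(w + 1)**2 - 3*(B + (4/7)*0**2)/(w + 1)*w = 6 - 3*(B + (4/7)*0)**2/(1 + w)**2 - 3*(B + (4/7)*0)/(1 + w)*w = 6 - 3*(B + 0)**2/(1 + w)**2 - 3*(B + 0)/(1 + w)*w = 6 - 3*B**2/(1 + w)**2 - 3*B/(1 + w)*w = 6 - 3*B**2/(1 + w)**2 - 3*B*w/(1 + w))
v(-12, 12) + (31 - 60)*(57 - 1*40) = 3*(-1*(-12)**2 + 2*(1 + 12)**2 - 1*(-12)*12*(1 + 12))/(1 + 12)**2 + (31 - 60)*(57 - 1*40) = 3*(-1*144 + 2*13**2 - 1*(-12)*12*13)/13**2 - 29*(57 - 40) = 3*(1/169)*(-144 + 2*169 + 1872) - 29*17 = 3*(1/169)*(-144 + 338 + 1872) - 493 = 3*(1/169)*2066 - 493 = 6198/169 - 493 = -77119/169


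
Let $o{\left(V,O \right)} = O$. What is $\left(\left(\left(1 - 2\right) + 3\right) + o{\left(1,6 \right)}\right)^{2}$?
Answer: $64$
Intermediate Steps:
$\left(\left(\left(1 - 2\right) + 3\right) + o{\left(1,6 \right)}\right)^{2} = \left(\left(\left(1 - 2\right) + 3\right) + 6\right)^{2} = \left(\left(-1 + 3\right) + 6\right)^{2} = \left(2 + 6\right)^{2} = 8^{2} = 64$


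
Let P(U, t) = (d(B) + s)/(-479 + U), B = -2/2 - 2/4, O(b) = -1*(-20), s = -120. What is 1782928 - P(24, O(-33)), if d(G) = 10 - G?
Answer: 231780609/130 ≈ 1.7829e+6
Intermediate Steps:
O(b) = 20
B = -3/2 (B = -2*½ - 2*¼ = -1 - ½ = -3/2 ≈ -1.5000)
P(U, t) = -217/(2*(-479 + U)) (P(U, t) = ((10 - 1*(-3/2)) - 120)/(-479 + U) = ((10 + 3/2) - 120)/(-479 + U) = (23/2 - 120)/(-479 + U) = -217/(2*(-479 + U)))
1782928 - P(24, O(-33)) = 1782928 - (-217)/(-958 + 2*24) = 1782928 - (-217)/(-958 + 48) = 1782928 - (-217)/(-910) = 1782928 - (-217)*(-1)/910 = 1782928 - 1*31/130 = 1782928 - 31/130 = 231780609/130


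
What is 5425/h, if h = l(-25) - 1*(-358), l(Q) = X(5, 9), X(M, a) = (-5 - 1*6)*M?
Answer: 5425/303 ≈ 17.904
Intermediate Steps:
X(M, a) = -11*M (X(M, a) = (-5 - 6)*M = -11*M)
l(Q) = -55 (l(Q) = -11*5 = -55)
h = 303 (h = -55 - 1*(-358) = -55 + 358 = 303)
5425/h = 5425/303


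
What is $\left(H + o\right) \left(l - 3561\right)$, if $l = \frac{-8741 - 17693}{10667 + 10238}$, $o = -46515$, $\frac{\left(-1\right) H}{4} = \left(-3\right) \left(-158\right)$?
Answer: $\frac{3605125488129}{20905} \approx 1.7245 \cdot 10^{8}$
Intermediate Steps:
$H = -1896$ ($H = - 4 \left(\left(-3\right) \left(-158\right)\right) = \left(-4\right) 474 = -1896$)
$l = - \frac{26434}{20905} \approx -1.2645$
$\left(H + o\right) \left(l - 3561\right) = \left(-1896 - 46515\right) \left(- \frac{26434}{20905} - 3561\right) = \left(-48411\right) \left(- \frac{74469139}{20905}\right) = \frac{3605125488129}{20905}$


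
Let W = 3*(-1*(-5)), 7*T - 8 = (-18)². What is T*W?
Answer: 4980/7 ≈ 711.43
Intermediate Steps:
T = 332/7 (T = 8/7 + (⅐)*(-18)² = 8/7 + (⅐)*324 = 8/7 + 324/7 = 332/7 ≈ 47.429)
W = 15 (W = 3*5 = 15)
T*W = (332/7)*15 = 4980/7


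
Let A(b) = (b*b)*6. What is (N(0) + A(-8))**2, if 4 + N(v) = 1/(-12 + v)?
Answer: 20784481/144 ≈ 1.4434e+5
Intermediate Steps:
N(v) = -4 + 1/(-12 + v)
A(b) = 6*b**2 (A(b) = b**2*6 = 6*b**2)
(N(0) + A(-8))**2 = ((49 - 4*0)/(-12 + 0) + 6*(-8)**2)**2 = ((49 + 0)/(-12) + 6*64)**2 = (-1/12*49 + 384)**2 = (-49/12 + 384)**2 = (4559/12)**2 = 20784481/144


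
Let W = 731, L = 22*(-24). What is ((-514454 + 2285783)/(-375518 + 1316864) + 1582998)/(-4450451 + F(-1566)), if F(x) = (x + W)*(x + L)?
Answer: -70959552697/121118103786 ≈ -0.58587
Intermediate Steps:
L = -528
F(x) = (-528 + x)*(731 + x) (F(x) = (x + 731)*(x - 528) = (731 + x)*(-528 + x) = (-528 + x)*(731 + x))
((-514454 + 2285783)/(-375518 + 1316864) + 1582998)/(-4450451 + F(-1566)) = ((-514454 + 2285783)/(-375518 + 1316864) + 1582998)/(-4450451 + (-385968 + (-1566)² + 203*(-1566))) = (1771329/941346 + 1582998)/(-4450451 + (-385968 + 2452356 - 317898)) = (1771329*(1/941346) + 1582998)/(-4450451 + 1748490) = (84349/44826 + 1582998)/(-2701961) = (70959552697/44826)*(-1/2701961) = -70959552697/121118103786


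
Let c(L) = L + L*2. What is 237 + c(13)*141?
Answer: 5736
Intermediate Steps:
c(L) = 3*L (c(L) = L + 2*L = 3*L)
237 + c(13)*141 = 237 + (3*13)*141 = 237 + 39*141 = 237 + 5499 = 5736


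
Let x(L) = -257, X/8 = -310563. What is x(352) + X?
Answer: -2484761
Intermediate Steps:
X = -2484504 (X = 8*(-310563) = -2484504)
x(352) + X = -257 - 2484504 = -2484761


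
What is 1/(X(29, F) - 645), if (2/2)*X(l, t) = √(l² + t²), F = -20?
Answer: -645/414784 - √1241/414784 ≈ -0.0016400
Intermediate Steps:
X(l, t) = √(l² + t²)
1/(X(29, F) - 645) = 1/(√(29² + (-20)²) - 645) = 1/(√(841 + 400) - 645) = 1/(√1241 - 645) = 1/(-645 + √1241)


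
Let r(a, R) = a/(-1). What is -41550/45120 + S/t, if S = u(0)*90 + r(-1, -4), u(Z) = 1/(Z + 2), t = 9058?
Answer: -6238073/6811616 ≈ -0.91580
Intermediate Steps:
r(a, R) = -a (r(a, R) = a*(-1) = -a)
u(Z) = 1/(2 + Z)
S = 46 (S = 90/(2 + 0) - 1*(-1) = 90/2 + 1 = (1/2)*90 + 1 = 45 + 1 = 46)
-41550/45120 + S/t = -41550/45120 + 46/9058 = -41550*1/45120 + 46*(1/9058) = -1385/1504 + 23/4529 = -6238073/6811616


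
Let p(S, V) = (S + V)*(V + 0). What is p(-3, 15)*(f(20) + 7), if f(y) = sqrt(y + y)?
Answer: 1260 + 360*sqrt(10) ≈ 2398.4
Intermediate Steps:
p(S, V) = V*(S + V) (p(S, V) = (S + V)*V = V*(S + V))
f(y) = sqrt(2)*sqrt(y) (f(y) = sqrt(2*y) = sqrt(2)*sqrt(y))
p(-3, 15)*(f(20) + 7) = (15*(-3 + 15))*(sqrt(2)*sqrt(20) + 7) = (15*12)*(sqrt(2)*(2*sqrt(5)) + 7) = 180*(2*sqrt(10) + 7) = 180*(7 + 2*sqrt(10)) = 1260 + 360*sqrt(10)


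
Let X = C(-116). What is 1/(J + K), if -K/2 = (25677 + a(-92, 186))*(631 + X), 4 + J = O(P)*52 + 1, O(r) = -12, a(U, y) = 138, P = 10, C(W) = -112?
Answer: -1/26796597 ≈ -3.7318e-8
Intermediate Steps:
X = -112
J = -627 (J = -4 + (-12*52 + 1) = -4 + (-624 + 1) = -4 - 623 = -627)
K = -26795970 (K = -2*(25677 + 138)*(631 - 112) = -51630*519 = -2*13397985 = -26795970)
1/(J + K) = 1/(-627 - 26795970) = 1/(-26796597) = -1/26796597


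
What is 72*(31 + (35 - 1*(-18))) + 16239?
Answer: 22287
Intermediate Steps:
72*(31 + (35 - 1*(-18))) + 16239 = 72*(31 + (35 + 18)) + 16239 = 72*(31 + 53) + 16239 = 72*84 + 16239 = 6048 + 16239 = 22287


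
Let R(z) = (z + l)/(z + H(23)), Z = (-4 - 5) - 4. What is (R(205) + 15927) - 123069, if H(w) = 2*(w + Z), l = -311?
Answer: -24107056/225 ≈ -1.0714e+5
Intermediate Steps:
Z = -13 (Z = -9 - 4 = -13)
H(w) = -26 + 2*w (H(w) = 2*(w - 13) = 2*(-13 + w) = -26 + 2*w)
R(z) = (-311 + z)/(20 + z) (R(z) = (z - 311)/(z + (-26 + 2*23)) = (-311 + z)/(z + (-26 + 46)) = (-311 + z)/(z + 20) = (-311 + z)/(20 + z))
(R(205) + 15927) - 123069 = ((-311 + 205)/(20 + 205) + 15927) - 123069 = (-106/225 + 15927) - 123069 = 3583469/225 - 123069 = -24107056/225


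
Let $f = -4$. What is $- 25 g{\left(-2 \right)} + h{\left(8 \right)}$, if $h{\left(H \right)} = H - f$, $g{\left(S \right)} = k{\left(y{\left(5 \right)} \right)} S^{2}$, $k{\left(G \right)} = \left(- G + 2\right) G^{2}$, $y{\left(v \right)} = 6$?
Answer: $14412$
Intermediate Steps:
$k{\left(G \right)} = G^{2} \left(2 - G\right)$ ($k{\left(G \right)} = \left(2 - G\right) G^{2} = G^{2} \left(2 - G\right)$)
$g{\left(S \right)} = - 144 S^{2}$ ($g{\left(S \right)} = 6^{2} \left(2 - 6\right) S^{2} = 36 \left(2 - 6\right) S^{2} = 36 \left(-4\right) S^{2} = - 144 S^{2}$)
$h{\left(H \right)} = 4 + H$ ($h{\left(H \right)} = H - -4 = H + 4 = 4 + H$)
$- 25 g{\left(-2 \right)} + h{\left(8 \right)} = - 25 \left(- 144 \left(-2\right)^{2}\right) + \left(4 + 8\right) = - 25 \left(\left(-144\right) 4\right) + 12 = \left(-25\right) \left(-576\right) + 12 = 14400 + 12 = 14412$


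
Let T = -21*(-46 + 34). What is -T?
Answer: -252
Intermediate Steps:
T = 252 (T = -21*(-12) = 252)
-T = -1*252 = -252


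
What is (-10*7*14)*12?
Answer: -11760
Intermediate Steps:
(-10*7*14)*12 = -70*14*12 = -980*12 = -11760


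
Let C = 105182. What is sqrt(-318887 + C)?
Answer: 3*I*sqrt(23745) ≈ 462.28*I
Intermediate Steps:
sqrt(-318887 + C) = sqrt(-318887 + 105182) = sqrt(-213705) = 3*I*sqrt(23745)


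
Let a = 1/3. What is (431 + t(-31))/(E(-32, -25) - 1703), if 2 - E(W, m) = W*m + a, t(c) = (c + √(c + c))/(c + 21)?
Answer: -13023/75040 + 3*I*√62/75040 ≈ -0.17355 + 0.00031479*I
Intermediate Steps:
a = ⅓ ≈ 0.33333
t(c) = (c + √2*√c)/(21 + c) (t(c) = (c + √(2*c))/(21 + c) = (c + √2*√c)/(21 + c))
E(W, m) = 5/3 - W*m (E(W, m) = 2 - (W*m + ⅓) = 2 - (⅓ + W*m) = 2 + (-⅓ - W*m) = 5/3 - W*m)
(431 + t(-31))/(E(-32, -25) - 1703) = (431 + (-31 + √2*√(-31))/(21 - 31))/((5/3 - 1*(-32)*(-25)) - 1703) = (431 + (-31 + √2*(I*√31))/(-10))/((5/3 - 800) - 1703) = (431 - (-31 + I*√62)/10)/(-2395/3 - 1703) = (431 + (31/10 - I*√62/10))/(-7504/3) = (4341/10 - I*√62/10)*(-3/7504) = -13023/75040 + 3*I*√62/75040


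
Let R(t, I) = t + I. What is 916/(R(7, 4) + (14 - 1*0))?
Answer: 916/25 ≈ 36.640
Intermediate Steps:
R(t, I) = I + t
916/(R(7, 4) + (14 - 1*0)) = 916/((4 + 7) + (14 - 1*0)) = 916/(11 + (14 + 0)) = 916/(11 + 14) = 916/25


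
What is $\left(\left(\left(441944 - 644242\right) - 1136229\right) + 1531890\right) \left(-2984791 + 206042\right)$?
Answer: $-537307242887$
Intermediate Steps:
$\left(\left(\left(441944 - 644242\right) - 1136229\right) + 1531890\right) \left(-2984791 + 206042\right) = \left(\left(-202298 - 1136229\right) + 1531890\right) \left(-2778749\right) = \left(-1338527 + 1531890\right) \left(-2778749\right) = 193363 \left(-2778749\right) = -537307242887$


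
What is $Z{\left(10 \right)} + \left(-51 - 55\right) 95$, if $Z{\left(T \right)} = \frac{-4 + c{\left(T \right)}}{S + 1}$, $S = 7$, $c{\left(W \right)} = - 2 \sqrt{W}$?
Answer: $- \frac{20141}{2} - \frac{\sqrt{10}}{4} \approx -10071.0$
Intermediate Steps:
$Z{\left(T \right)} = - \frac{1}{2} - \frac{\sqrt{T}}{4}$ ($Z{\left(T \right)} = \frac{-4 - 2 \sqrt{T}}{7 + 1} = \frac{-4 - 2 \sqrt{T}}{8} = \left(-4 - 2 \sqrt{T}\right) \frac{1}{8} = - \frac{1}{2} - \frac{\sqrt{T}}{4}$)
$Z{\left(10 \right)} + \left(-51 - 55\right) 95 = \left(- \frac{1}{2} - \frac{\sqrt{10}}{4}\right) + \left(-51 - 55\right) 95 = \left(- \frac{1}{2} - \frac{\sqrt{10}}{4}\right) - 10070 = - \frac{20141}{2} - \frac{\sqrt{10}}{4}$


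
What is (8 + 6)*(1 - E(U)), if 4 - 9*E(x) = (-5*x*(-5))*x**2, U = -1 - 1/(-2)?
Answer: 35/12 ≈ 2.9167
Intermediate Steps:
U = -1/2 (U = -1 - 1*(-1/2) = -1 + 1/2 = -1/2 ≈ -0.50000)
E(x) = 4/9 - 25*x**3/9 (E(x) = 4/9 - -5*x*(-5)*x**2/9 = 4/9 - 25*x*x**2/9 = 4/9 - 25*x**3/9)
(8 + 6)*(1 - E(U)) = (8 + 6)*(1 - (4/9 - 25*(-1/2)**3/9)) = 14*(1 - (4/9 - 25/9*(-1/8))) = 14*(1 - (4/9 + 25/72)) = 14*(1 - 1*19/24) = 14*(1 - 19/24) = 14*(5/24) = 35/12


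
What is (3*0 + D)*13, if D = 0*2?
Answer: 0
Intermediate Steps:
D = 0
(3*0 + D)*13 = (3*0 + 0)*13 = (0 + 0)*13 = 0*13 = 0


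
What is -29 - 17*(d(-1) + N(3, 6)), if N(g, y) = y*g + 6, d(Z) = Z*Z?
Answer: -454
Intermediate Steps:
d(Z) = Z**2
N(g, y) = 6 + g*y (N(g, y) = g*y + 6 = 6 + g*y)
-29 - 17*(d(-1) + N(3, 6)) = -29 - 17*((-1)**2 + (6 + 3*6)) = -29 - 17*(1 + (6 + 18)) = -29 - 17*(1 + 24) = -29 - 17*25 = -29 - 425 = -454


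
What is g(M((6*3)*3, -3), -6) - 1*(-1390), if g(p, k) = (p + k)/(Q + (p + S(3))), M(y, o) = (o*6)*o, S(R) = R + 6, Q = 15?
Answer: 18078/13 ≈ 1390.6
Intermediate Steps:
S(R) = 6 + R
M(y, o) = 6*o**2 (M(y, o) = (6*o)*o = 6*o**2)
g(p, k) = (k + p)/(24 + p) (g(p, k) = (p + k)/(15 + (p + (6 + 3))) = (k + p)/(15 + (p + 9)) = (k + p)/(15 + (9 + p)) = (k + p)/(24 + p))
g(M((6*3)*3, -3), -6) - 1*(-1390) = (-6 + 6*(-3)**2)/(24 + 6*(-3)**2) - 1*(-1390) = (-6 + 6*9)/(24 + 6*9) + 1390 = (-6 + 54)/(24 + 54) + 1390 = 48/78 + 1390 = (1/78)*48 + 1390 = 8/13 + 1390 = 18078/13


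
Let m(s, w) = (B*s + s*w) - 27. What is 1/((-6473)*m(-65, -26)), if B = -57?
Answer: -1/34747064 ≈ -2.8779e-8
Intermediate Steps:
m(s, w) = -27 - 57*s + s*w (m(s, w) = (-57*s + s*w) - 27 = -27 - 57*s + s*w)
1/((-6473)*m(-65, -26)) = 1/((-6473)*(-27 - 57*(-65) - 65*(-26))) = -1/(6473*(-27 + 3705 + 1690)) = -1/6473/5368 = -1/6473*1/5368 = -1/34747064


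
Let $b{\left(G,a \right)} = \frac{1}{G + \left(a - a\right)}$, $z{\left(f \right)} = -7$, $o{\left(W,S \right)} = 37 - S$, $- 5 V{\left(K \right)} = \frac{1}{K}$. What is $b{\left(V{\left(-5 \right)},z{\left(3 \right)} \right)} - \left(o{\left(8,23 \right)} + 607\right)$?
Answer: $-596$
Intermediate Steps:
$V{\left(K \right)} = - \frac{1}{5 K}$
$b{\left(G,a \right)} = \frac{1}{G}$ ($b{\left(G,a \right)} = \frac{1}{G + 0} = \frac{1}{G}$)
$b{\left(V{\left(-5 \right)},z{\left(3 \right)} \right)} - \left(o{\left(8,23 \right)} + 607\right) = \frac{1}{\left(- \frac{1}{5}\right) \frac{1}{-5}} - \left(\left(37 - 23\right) + 607\right) = \frac{1}{\left(- \frac{1}{5}\right) \left(- \frac{1}{5}\right)} - \left(\left(37 - 23\right) + 607\right) = \frac{1}{\frac{1}{25}} - \left(14 + 607\right) = 25 - 621 = -596$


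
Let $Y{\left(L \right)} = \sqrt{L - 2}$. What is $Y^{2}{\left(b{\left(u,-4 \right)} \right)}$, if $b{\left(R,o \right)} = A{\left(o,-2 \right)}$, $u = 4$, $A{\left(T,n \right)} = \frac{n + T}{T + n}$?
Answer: $-1$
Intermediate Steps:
$A{\left(T,n \right)} = 1$ ($A{\left(T,n \right)} = \frac{T + n}{T + n} = 1$)
$b{\left(R,o \right)} = 1$
$Y{\left(L \right)} = \sqrt{-2 + L}$
$Y^{2}{\left(b{\left(u,-4 \right)} \right)} = \left(\sqrt{-2 + 1}\right)^{2} = \left(\sqrt{-1}\right)^{2} = i^{2} = -1$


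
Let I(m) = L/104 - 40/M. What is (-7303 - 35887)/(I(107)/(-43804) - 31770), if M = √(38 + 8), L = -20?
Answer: 1637429018489439615440/1204471403339219223543 + 1023136686208*√46/1204471403339219223543 ≈ 1.3595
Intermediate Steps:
M = √46 ≈ 6.7823
I(m) = -5/26 - 20*√46/23 (I(m) = -20/104 - 40*√46/46 = -20*1/104 - 20*√46/23 = -5/26 - 20*√46/23)
(-7303 - 35887)/(I(107)/(-43804) - 31770) = (-7303 - 35887)/((-5/26 - 20*√46/23)/(-43804) - 31770) = -43190/((-5/26 - 20*√46/23)*(-1/43804) - 31770) = -43190/((5/1138904 + 5*√46/251873) - 31770) = -43190/(-36182980075/1138904 + 5*√46/251873)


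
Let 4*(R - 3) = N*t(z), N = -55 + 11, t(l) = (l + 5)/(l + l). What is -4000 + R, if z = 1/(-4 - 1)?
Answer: -3865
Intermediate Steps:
z = -⅕ (z = 1/(-5) = -⅕ ≈ -0.20000)
t(l) = (5 + l)/(2*l) (t(l) = (5 + l)/((2*l)) = (5 + l)*(1/(2*l)) = (5 + l)/(2*l))
N = -44
R = 135 (R = 3 + (-22*(5 - ⅕)/(-⅕))/4 = 3 + (-22*(-5)*24/5)/4 = 3 + (-44*(-12))/4 = 3 + (¼)*528 = 3 + 132 = 135)
-4000 + R = -4000 + 135 = -3865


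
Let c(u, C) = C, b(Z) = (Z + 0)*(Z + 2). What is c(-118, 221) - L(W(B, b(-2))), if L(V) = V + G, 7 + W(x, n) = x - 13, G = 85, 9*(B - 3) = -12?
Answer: 463/3 ≈ 154.33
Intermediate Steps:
B = 5/3 (B = 3 + (⅑)*(-12) = 3 - 4/3 = 5/3 ≈ 1.6667)
b(Z) = Z*(2 + Z)
W(x, n) = -20 + x (W(x, n) = -7 + (x - 13) = -7 + (-13 + x) = -20 + x)
L(V) = 85 + V (L(V) = V + 85 = 85 + V)
c(-118, 221) - L(W(B, b(-2))) = 221 - (85 + (-20 + 5/3)) = 221 - (85 - 55/3) = 221 - 1*200/3 = 221 - 200/3 = 463/3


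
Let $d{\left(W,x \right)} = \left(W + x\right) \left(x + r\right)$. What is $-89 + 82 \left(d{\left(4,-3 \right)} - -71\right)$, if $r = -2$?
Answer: $5323$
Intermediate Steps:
$d{\left(W,x \right)} = \left(-2 + x\right) \left(W + x\right)$ ($d{\left(W,x \right)} = \left(W + x\right) \left(x - 2\right) = \left(W + x\right) \left(-2 + x\right) = \left(-2 + x\right) \left(W + x\right)$)
$-89 + 82 \left(d{\left(4,-3 \right)} - -71\right) = -89 + 82 \left(\left(\left(-3\right)^{2} - 8 - -6 + 4 \left(-3\right)\right) - -71\right) = -89 + 82 \left(\left(9 - 8 + 6 - 12\right) + 71\right) = -89 + 82 \left(-5 + 71\right) = -89 + 82 \cdot 66 = -89 + 5412 = 5323$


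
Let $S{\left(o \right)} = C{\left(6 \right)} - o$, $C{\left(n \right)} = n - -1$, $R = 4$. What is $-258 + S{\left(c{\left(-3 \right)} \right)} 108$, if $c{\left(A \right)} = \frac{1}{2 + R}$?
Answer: $480$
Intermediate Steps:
$C{\left(n \right)} = 1 + n$ ($C{\left(n \right)} = n + 1 = 1 + n$)
$c{\left(A \right)} = \frac{1}{6}$ ($c{\left(A \right)} = \frac{1}{2 + 4} = \frac{1}{6}$)
$S{\left(o \right)} = 7 - o$ ($S{\left(o \right)} = \left(1 + 6\right) - o = 7 - o$)
$-258 + S{\left(c{\left(-3 \right)} \right)} 108 = -258 + \left(7 - \frac{1}{6}\right) 108 = -258 + \frac{41}{6} \cdot 108 = -258 + 738 = 480$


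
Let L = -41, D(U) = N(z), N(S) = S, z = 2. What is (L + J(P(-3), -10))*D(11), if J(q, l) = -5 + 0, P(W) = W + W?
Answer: -92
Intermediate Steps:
P(W) = 2*W
J(q, l) = -5
D(U) = 2
(L + J(P(-3), -10))*D(11) = (-41 - 5)*2 = -46*2 = -92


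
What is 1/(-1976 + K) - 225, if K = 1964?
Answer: -2701/12 ≈ -225.08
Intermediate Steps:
1/(-1976 + K) - 225 = 1/(-1976 + 1964) - 225 = 1/(-12) - 225 = -1/12 - 225 = -2701/12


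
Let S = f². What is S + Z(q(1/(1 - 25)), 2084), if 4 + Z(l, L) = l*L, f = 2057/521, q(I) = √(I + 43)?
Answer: 3145485/271441 + 521*√6186/3 ≈ 13671.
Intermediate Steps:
q(I) = √(43 + I)
f = 2057/521 (f = 2057*(1/521) = 2057/521 ≈ 3.9482)
Z(l, L) = -4 + L*l (Z(l, L) = -4 + l*L = -4 + L*l)
S = 4231249/271441 (S = (2057/521)² = 4231249/271441 ≈ 15.588)
S + Z(q(1/(1 - 25)), 2084) = 4231249/271441 + (-4 + 2084*√(43 + 1/(1 - 25))) = 4231249/271441 + (-4 + 2084*√(43 + 1/(-24))) = 4231249/271441 + (-4 + 2084*√(43 - 1/24)) = 4231249/271441 + (-4 + 2084*√(1031/24)) = 4231249/271441 + (-4 + 2084*(√6186/12)) = 4231249/271441 + (-4 + 521*√6186/3) = 3145485/271441 + 521*√6186/3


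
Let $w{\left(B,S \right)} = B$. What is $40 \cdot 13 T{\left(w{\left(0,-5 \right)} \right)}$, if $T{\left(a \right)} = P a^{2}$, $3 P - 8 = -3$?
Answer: $0$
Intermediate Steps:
$P = \frac{5}{3}$ ($P = \frac{8}{3} + \frac{1}{3} \left(-3\right) = \frac{8}{3} - 1 = \frac{5}{3} \approx 1.6667$)
$T{\left(a \right)} = \frac{5 a^{2}}{3}$
$40 \cdot 13 T{\left(w{\left(0,-5 \right)} \right)} = 40 \cdot 13 \frac{5 \cdot 0^{2}}{3} = 520 \cdot \frac{5}{3} \cdot 0 = 520 \cdot 0 = 0$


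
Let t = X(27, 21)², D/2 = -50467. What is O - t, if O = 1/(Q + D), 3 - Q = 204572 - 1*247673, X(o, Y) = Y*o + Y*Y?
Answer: -58758981121/57830 ≈ -1.0161e+6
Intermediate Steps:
D = -100934 (D = 2*(-50467) = -100934)
X(o, Y) = Y² + Y*o (X(o, Y) = Y*o + Y² = Y² + Y*o)
t = 1016064 (t = (21*(21 + 27))² = (21*48)² = 1008² = 1016064)
Q = 43104 (Q = 3 - (204572 - 1*247673) = 3 - (204572 - 247673) = 3 - 1*(-43101) = 3 + 43101 = 43104)
O = -1/57830 (O = 1/(43104 - 100934) = 1/(-57830) = -1/57830 ≈ -1.7292e-5)
O - t = -1/57830 - 1*1016064 = -1/57830 - 1016064 = -58758981121/57830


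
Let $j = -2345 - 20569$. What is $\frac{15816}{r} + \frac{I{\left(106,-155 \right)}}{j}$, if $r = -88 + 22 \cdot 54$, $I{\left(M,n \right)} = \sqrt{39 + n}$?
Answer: $\frac{3954}{275} - \frac{i \sqrt{29}}{11457} \approx 14.378 - 0.00047003 i$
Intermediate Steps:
$r = 1100$ ($r = -88 + 1188 = 1100$)
$j = -22914$
$\frac{15816}{r} + \frac{I{\left(106,-155 \right)}}{j} = \frac{15816}{1100} + \frac{\sqrt{39 - 155}}{-22914} = 15816 \cdot \frac{1}{1100} + \sqrt{-116} \left(- \frac{1}{22914}\right) = \frac{3954}{275} + 2 i \sqrt{29} \left(- \frac{1}{22914}\right) = \frac{3954}{275} - \frac{i \sqrt{29}}{11457}$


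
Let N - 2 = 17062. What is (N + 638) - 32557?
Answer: -14855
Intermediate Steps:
N = 17064 (N = 2 + 17062 = 17064)
(N + 638) - 32557 = (17064 + 638) - 32557 = 17702 - 32557 = -14855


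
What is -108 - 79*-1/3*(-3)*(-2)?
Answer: 50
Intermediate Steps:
-108 - 79*-1/3*(-3)*(-2) = -108 - 79*-1*1/3*(-3)*(-2) = -108 - 79*(-1/3*(-3))*(-2) = -108 - 79*(-2) = -108 + 158 = 50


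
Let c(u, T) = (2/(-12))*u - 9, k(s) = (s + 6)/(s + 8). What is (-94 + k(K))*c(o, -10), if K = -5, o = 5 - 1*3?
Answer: 7868/9 ≈ 874.22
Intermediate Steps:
o = 2 (o = 5 - 3 = 2)
k(s) = (6 + s)/(8 + s)
c(u, T) = -9 - u/6 (c(u, T) = (2*(-1/12))*u - 9 = -u/6 - 9 = -9 - u/6)
(-94 + k(K))*c(o, -10) = (-94 + (6 - 5)/(8 - 5))*(-9 - ⅙*2) = (-94 + 1/3)*(-9 - ⅓) = (-94 + (⅓)*1)*(-28/3) = (-94 + ⅓)*(-28/3) = -281/3*(-28/3) = 7868/9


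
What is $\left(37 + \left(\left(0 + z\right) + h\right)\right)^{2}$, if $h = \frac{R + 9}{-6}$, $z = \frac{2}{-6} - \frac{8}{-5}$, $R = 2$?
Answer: $\frac{1194649}{900} \approx 1327.4$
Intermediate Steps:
$z = \frac{19}{15}$ ($z = 2 \left(- \frac{1}{6}\right) - - \frac{8}{5} = - \frac{1}{3} + \frac{8}{5} = \frac{19}{15} \approx 1.2667$)
$h = - \frac{11}{6}$ ($h = \frac{2 + 9}{-6} = 11 \left(- \frac{1}{6}\right) = - \frac{11}{6} \approx -1.8333$)
$\left(37 + \left(\left(0 + z\right) + h\right)\right)^{2} = \left(37 + \left(\left(0 + \frac{19}{15}\right) - \frac{11}{6}\right)\right)^{2} = \left(37 + \left(\frac{19}{15} - \frac{11}{6}\right)\right)^{2} = \left(37 - \frac{17}{30}\right)^{2} = \left(\frac{1093}{30}\right)^{2} = \frac{1194649}{900}$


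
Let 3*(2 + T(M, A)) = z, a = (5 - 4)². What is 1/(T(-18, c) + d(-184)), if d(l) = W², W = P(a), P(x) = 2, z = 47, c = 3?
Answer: 3/53 ≈ 0.056604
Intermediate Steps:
a = 1 (a = 1² = 1)
W = 2
T(M, A) = 41/3 (T(M, A) = -2 + (⅓)*47 = -2 + 47/3 = 41/3)
d(l) = 4 (d(l) = 2² = 4)
1/(T(-18, c) + d(-184)) = 1/(41/3 + 4) = 1/(53/3) = 3/53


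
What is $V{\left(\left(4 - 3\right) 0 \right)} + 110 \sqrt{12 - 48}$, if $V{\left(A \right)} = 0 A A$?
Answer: $660 i \approx 660.0 i$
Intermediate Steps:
$V{\left(A \right)} = 0$ ($V{\left(A \right)} = 0 A = 0$)
$V{\left(\left(4 - 3\right) 0 \right)} + 110 \sqrt{12 - 48} = 0 + 110 \sqrt{12 - 48} = 0 + 110 \sqrt{-36} = 0 + 110 \cdot 6 i = 0 + 660 i = 660 i$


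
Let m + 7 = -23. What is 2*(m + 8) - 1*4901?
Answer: -4945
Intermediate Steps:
m = -30 (m = -7 - 23 = -30)
2*(m + 8) - 1*4901 = 2*(-30 + 8) - 1*4901 = 2*(-22) - 4901 = -44 - 4901 = -4945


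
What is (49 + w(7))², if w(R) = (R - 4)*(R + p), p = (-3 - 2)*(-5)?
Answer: 21025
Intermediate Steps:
p = 25 (p = -5*(-5) = 25)
w(R) = (-4 + R)*(25 + R) (w(R) = (R - 4)*(R + 25) = (-4 + R)*(25 + R))
(49 + w(7))² = (49 + (-100 + 7² + 21*7))² = (49 + (-100 + 49 + 147))² = (49 + 96)² = 145² = 21025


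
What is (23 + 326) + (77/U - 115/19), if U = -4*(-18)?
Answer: 470615/1368 ≈ 344.02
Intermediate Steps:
U = 72
(23 + 326) + (77/U - 115/19) = (23 + 326) + (77/72 - 115/19) = 349 + (77*(1/72) - 115*1/19) = 349 + (77/72 - 115/19) = 349 - 6817/1368 = 470615/1368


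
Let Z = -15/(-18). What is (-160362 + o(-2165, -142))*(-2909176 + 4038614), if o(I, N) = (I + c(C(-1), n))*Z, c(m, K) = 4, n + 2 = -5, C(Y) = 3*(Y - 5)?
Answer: -549458598463/3 ≈ -1.8315e+11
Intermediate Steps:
C(Y) = -15 + 3*Y (C(Y) = 3*(-5 + Y) = -15 + 3*Y)
n = -7 (n = -2 - 5 = -7)
Z = ⅚ (Z = -15*(-1/18) = ⅚ ≈ 0.83333)
o(I, N) = 10/3 + 5*I/6 (o(I, N) = (I + 4)*(⅚) = (4 + I)*(⅚) = 10/3 + 5*I/6)
(-160362 + o(-2165, -142))*(-2909176 + 4038614) = (-160362 + (10/3 + (⅚)*(-2165)))*(-2909176 + 4038614) = (-160362 + (10/3 - 10825/6))*1129438 = (-160362 - 10805/6)*1129438 = -972977/6*1129438 = -549458598463/3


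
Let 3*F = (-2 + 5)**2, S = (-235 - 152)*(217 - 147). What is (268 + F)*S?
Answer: -7341390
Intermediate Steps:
S = -27090 (S = -387*70 = -27090)
F = 3 (F = (-2 + 5)**2/3 = (1/3)*3**2 = (1/3)*9 = 3)
(268 + F)*S = (268 + 3)*(-27090) = 271*(-27090) = -7341390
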